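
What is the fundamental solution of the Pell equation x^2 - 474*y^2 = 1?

First expand sqrt(474) as a continued fraction. With x_i = (sqrt(474) + m_i)/d_i and (m_0, d_0) = (0, 1): a_0 = floor(sqrt(474)) = 21, since 21^2 = 441 <= 474 < 484 = 22^2.
Iterate m_{i+1} = d_i*a_i - m_i, d_{i+1} = (474 - m_{i+1}^2)/d_i, a_{i+1} = floor((a_0 + m_{i+1})/d_{i+1}):
  m_1 = 1*21 - 0 = 21, d_1 = (474 - 21^2)/1 = 33/1 = 33, a_1 = floor((21 + 21)/33) = 1.
  m_2 = 33*1 - 21 = 12, d_2 = (474 - 12^2)/33 = 330/33 = 10, a_2 = floor((21 + 12)/10) = 3.
  m_3 = 10*3 - 12 = 18, d_3 = (474 - 18^2)/10 = 150/10 = 15, a_3 = floor((21 + 18)/15) = 2.
  m_4 = 15*2 - 18 = 12, d_4 = (474 - 12^2)/15 = 330/15 = 22, a_4 = floor((21 + 12)/22) = 1.
  m_5 = 22*1 - 12 = 10, d_5 = (474 - 10^2)/22 = 374/22 = 17, a_5 = floor((21 + 10)/17) = 1.
  m_6 = 17*1 - 10 = 7, d_6 = (474 - 7^2)/17 = 425/17 = 25, a_6 = floor((21 + 7)/25) = 1.
  m_7 = 25*1 - 7 = 18, d_7 = (474 - 18^2)/25 = 150/25 = 6, a_7 = floor((21 + 18)/6) = 6.
  m_8 = 6*6 - 18 = 18, d_8 = (474 - 18^2)/6 = 150/6 = 25, a_8 = floor((21 + 18)/25) = 1.
  m_9 = 25*1 - 18 = 7, d_9 = (474 - 7^2)/25 = 425/25 = 17, a_9 = floor((21 + 7)/17) = 1.
  m_10 = 17*1 - 7 = 10, d_10 = (474 - 10^2)/17 = 374/17 = 22, a_10 = floor((21 + 10)/22) = 1.
  m_11 = 22*1 - 10 = 12, d_11 = (474 - 12^2)/22 = 330/22 = 15, a_11 = floor((21 + 12)/15) = 2.
  m_12 = 15*2 - 12 = 18, d_12 = (474 - 18^2)/15 = 150/15 = 10, a_12 = floor((21 + 18)/10) = 3.
  m_13 = 10*3 - 18 = 12, d_13 = (474 - 12^2)/10 = 330/10 = 33, a_13 = floor((21 + 12)/33) = 1.
  m_14 = 33*1 - 12 = 21, d_14 = (474 - 21^2)/33 = 33/33 = 1, a_14 = floor((21 + 21)/1) = 42.
  m_15 = 1*42 - 21 = 21, d_15 = (474 - 21^2)/1 = 33/1 = 33: (m_15, d_15) = (m_1, d_1) = (21, 33), so from here the quotients repeat a_1, ..., a_14; the period length is 14.
So sqrt(474) = [21; (1, 3, 2, 1, 1, 1, 6, 1, 1, 1, 2, 3, 1, 42)] with period length k = 14.
k is even, so the fundamental solution of x^2 - 474y^2 = 1 is (p_{k-1}, q_{k-1}) = (p_13, q_13); compute convergents through index 13.
Convergents (p_i = a_i*p_{i-1} + p_{i-2}, q_i = a_i*q_{i-1} + q_{i-2} with p_{-2}=0, p_{-1}=1, q_{-2}=1, q_{-1}=0):
  i=0: a_0=21, p_0 = 21*1 + 0 = 21, q_0 = 21*0 + 1 = 1.
  i=1: a_1=1, p_1 = 1*21 + 1 = 22, q_1 = 1*1 + 0 = 1.
  i=2: a_2=3, p_2 = 3*22 + 21 = 87, q_2 = 3*1 + 1 = 4.
  i=3: a_3=2, p_3 = 2*87 + 22 = 196, q_3 = 2*4 + 1 = 9.
  i=4: a_4=1, p_4 = 1*196 + 87 = 283, q_4 = 1*9 + 4 = 13.
  i=5: a_5=1, p_5 = 1*283 + 196 = 479, q_5 = 1*13 + 9 = 22.
  i=6: a_6=1, p_6 = 1*479 + 283 = 762, q_6 = 1*22 + 13 = 35.
  i=7: a_7=6, p_7 = 6*762 + 479 = 5051, q_7 = 6*35 + 22 = 232.
  i=8: a_8=1, p_8 = 1*5051 + 762 = 5813, q_8 = 1*232 + 35 = 267.
  i=9: a_9=1, p_9 = 1*5813 + 5051 = 10864, q_9 = 1*267 + 232 = 499.
  i=10: a_10=1, p_10 = 1*10864 + 5813 = 16677, q_10 = 1*499 + 267 = 766.
  i=11: a_11=2, p_11 = 2*16677 + 10864 = 44218, q_11 = 2*766 + 499 = 2031.
  i=12: a_12=3, p_12 = 3*44218 + 16677 = 149331, q_12 = 3*2031 + 766 = 6859.
  i=13: a_13=1, p_13 = 1*149331 + 44218 = 193549, q_13 = 1*6859 + 2031 = 8890.
Check: 193549^2 - 474*8890^2 = 37461215401 - 37461215400 = 1, so (x, y) = (193549, 8890) solves the equation, and by the theorem it is the least positive solution.

(x, y) = (193549, 8890)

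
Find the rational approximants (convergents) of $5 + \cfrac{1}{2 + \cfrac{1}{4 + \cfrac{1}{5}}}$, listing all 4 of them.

Using the convergent recurrence p_i = a_i*p_{i-1} + p_{i-2}, q_i = a_i*q_{i-1} + q_{i-2} with p_{-2}=0, p_{-1}=1, q_{-2}=1, q_{-1}=0:
  i=0: a_0=5, p_0 = 5*1 + 0 = 5, q_0 = 5*0 + 1 = 1.
  i=1: a_1=2, p_1 = 2*5 + 1 = 11, q_1 = 2*1 + 0 = 2.
  i=2: a_2=4, p_2 = 4*11 + 5 = 49, q_2 = 4*2 + 1 = 9.
  i=3: a_3=5, p_3 = 5*49 + 11 = 256, q_3 = 5*9 + 2 = 47.

5/1, 11/2, 49/9, 256/47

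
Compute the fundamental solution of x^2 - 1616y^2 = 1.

(x, y) = (201, 5)

First expand sqrt(1616) as a continued fraction. With x_i = (sqrt(1616) + m_i)/d_i and (m_0, d_0) = (0, 1): a_0 = floor(sqrt(1616)) = 40, since 40^2 = 1600 <= 1616 < 1681 = 41^2.
Iterate m_{i+1} = d_i*a_i - m_i, d_{i+1} = (1616 - m_{i+1}^2)/d_i, a_{i+1} = floor((a_0 + m_{i+1})/d_{i+1}):
  m_1 = 1*40 - 0 = 40, d_1 = (1616 - 40^2)/1 = 16/1 = 16, a_1 = floor((40 + 40)/16) = 5.
  m_2 = 16*5 - 40 = 40, d_2 = (1616 - 40^2)/16 = 16/16 = 1, a_2 = floor((40 + 40)/1) = 80.
  m_3 = 1*80 - 40 = 40, d_3 = (1616 - 40^2)/1 = 16/1 = 16: (m_3, d_3) = (m_1, d_1) = (40, 16), so from here the quotients repeat a_1, a_2; the period length is 2.
So sqrt(1616) = [40; (5, 80)] with period length k = 2.
k is even, so the fundamental solution of x^2 - 1616y^2 = 1 is (p_{k-1}, q_{k-1}) = (p_1, q_1); compute convergents through index 1.
Convergents (p_i = a_i*p_{i-1} + p_{i-2}, q_i = a_i*q_{i-1} + q_{i-2} with p_{-2}=0, p_{-1}=1, q_{-2}=1, q_{-1}=0):
  i=0: a_0=40, p_0 = 40*1 + 0 = 40, q_0 = 40*0 + 1 = 1.
  i=1: a_1=5, p_1 = 5*40 + 1 = 201, q_1 = 5*1 + 0 = 5.
Check: 201^2 - 1616*5^2 = 40401 - 40400 = 1, so (x, y) = (201, 5) solves the equation, and by the theorem it is the least positive solution.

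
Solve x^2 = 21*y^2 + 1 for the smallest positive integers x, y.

(x, y) = (55, 12)

First expand sqrt(21) as a continued fraction. With x_i = (sqrt(21) + m_i)/d_i and (m_0, d_0) = (0, 1): a_0 = floor(sqrt(21)) = 4, since 4^2 = 16 <= 21 < 25 = 5^2.
Iterate m_{i+1} = d_i*a_i - m_i, d_{i+1} = (21 - m_{i+1}^2)/d_i, a_{i+1} = floor((a_0 + m_{i+1})/d_{i+1}):
  m_1 = 1*4 - 0 = 4, d_1 = (21 - 4^2)/1 = 5/1 = 5, a_1 = floor((4 + 4)/5) = 1.
  m_2 = 5*1 - 4 = 1, d_2 = (21 - 1^2)/5 = 20/5 = 4, a_2 = floor((4 + 1)/4) = 1.
  m_3 = 4*1 - 1 = 3, d_3 = (21 - 3^2)/4 = 12/4 = 3, a_3 = floor((4 + 3)/3) = 2.
  m_4 = 3*2 - 3 = 3, d_4 = (21 - 3^2)/3 = 12/3 = 4, a_4 = floor((4 + 3)/4) = 1.
  m_5 = 4*1 - 3 = 1, d_5 = (21 - 1^2)/4 = 20/4 = 5, a_5 = floor((4 + 1)/5) = 1.
  m_6 = 5*1 - 1 = 4, d_6 = (21 - 4^2)/5 = 5/5 = 1, a_6 = floor((4 + 4)/1) = 8.
  m_7 = 1*8 - 4 = 4, d_7 = (21 - 4^2)/1 = 5/1 = 5: (m_7, d_7) = (m_1, d_1) = (4, 5), so from here the quotients repeat a_1, ..., a_6; the period length is 6.
So sqrt(21) = [4; (1, 1, 2, 1, 1, 8)] with period length k = 6.
k is even, so the fundamental solution of x^2 - 21y^2 = 1 is (p_{k-1}, q_{k-1}) = (p_5, q_5); compute convergents through index 5.
Convergents (p_i = a_i*p_{i-1} + p_{i-2}, q_i = a_i*q_{i-1} + q_{i-2} with p_{-2}=0, p_{-1}=1, q_{-2}=1, q_{-1}=0):
  i=0: a_0=4, p_0 = 4*1 + 0 = 4, q_0 = 4*0 + 1 = 1.
  i=1: a_1=1, p_1 = 1*4 + 1 = 5, q_1 = 1*1 + 0 = 1.
  i=2: a_2=1, p_2 = 1*5 + 4 = 9, q_2 = 1*1 + 1 = 2.
  i=3: a_3=2, p_3 = 2*9 + 5 = 23, q_3 = 2*2 + 1 = 5.
  i=4: a_4=1, p_4 = 1*23 + 9 = 32, q_4 = 1*5 + 2 = 7.
  i=5: a_5=1, p_5 = 1*32 + 23 = 55, q_5 = 1*7 + 5 = 12.
Check: 55^2 - 21*12^2 = 3025 - 3024 = 1, so (x, y) = (55, 12) solves the equation, and by the theorem it is the least positive solution.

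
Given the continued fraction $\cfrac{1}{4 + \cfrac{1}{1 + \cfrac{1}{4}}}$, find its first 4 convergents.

Using the convergent recurrence p_i = a_i*p_{i-1} + p_{i-2}, q_i = a_i*q_{i-1} + q_{i-2} with p_{-2}=0, p_{-1}=1, q_{-2}=1, q_{-1}=0:
  i=0: a_0=0, p_0 = 0*1 + 0 = 0, q_0 = 0*0 + 1 = 1.
  i=1: a_1=4, p_1 = 4*0 + 1 = 1, q_1 = 4*1 + 0 = 4.
  i=2: a_2=1, p_2 = 1*1 + 0 = 1, q_2 = 1*4 + 1 = 5.
  i=3: a_3=4, p_3 = 4*1 + 1 = 5, q_3 = 4*5 + 4 = 24.

0/1, 1/4, 1/5, 5/24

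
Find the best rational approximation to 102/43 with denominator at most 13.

19/8

Expand x = 102/43 as a continued fraction with the Euclidean algorithm:
  102 = 2*43 + 16, so a_0 = 2.
  43 = 2*16 + 11, so a_1 = 2.
  16 = 1*11 + 5, so a_2 = 1.
  11 = 2*5 + 1, so a_3 = 2.
  5 = 5*1 + 0, so a_4 = 5.
so x = [2; 2, 1, 2, 5].
Convergents (p_i = a_i*p_{i-1} + p_{i-2}, q_i = a_i*q_{i-1} + q_{i-2} with p_{-2}=0, p_{-1}=1, q_{-2}=1, q_{-1}=0), until the denominator exceeds 13:
  i=0: a_0=2, p_0 = 2*1 + 0 = 2, q_0 = 2*0 + 1 = 1.
  i=1: a_1=2, p_1 = 2*2 + 1 = 5, q_1 = 2*1 + 0 = 2.
  i=2: a_2=1, p_2 = 1*5 + 2 = 7, q_2 = 1*2 + 1 = 3.
  i=3: a_3=2, p_3 = 2*7 + 5 = 19, q_3 = 2*3 + 2 = 8.
  i=4: a_4=5, p_4 = 5*19 + 7 = 102, q_4 = 5*8 + 3 = 43.
q_4 = 43 > 13, so the last convergent with denominator <= 13 is p_3/q_3 = 19/8.
The closest fraction with denominator <= 13 is either p_3/q_3 or the intermediate fraction (k*p_3 + p_2)/(k*q_3 + q_2) with the largest k >= 1 whose denominator stays <= 13; these approach x as k grows, and every other convergent or intermediate fraction in range is farther away.
Largest k: floor((13 - q_2)/q_3) = floor((13 - 3)/8) = 1.
That gives (1*19 + 7)/(1*8 + 3) = 26/11.
Compare the errors: |x - 19/8| = |102*8 - 19*43|/(43*8) = 1/344, and |x - 26/11| = |102*11 - 26*43|/(43*11) = 4/473.
Cross-multiplying, 1*473 = 473 < 1376 = 4*344, so 1/344 is smaller: the convergent 19/8 is closer to x than 26/11.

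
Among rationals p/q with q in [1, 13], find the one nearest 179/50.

Expand x = 179/50 as a continued fraction with the Euclidean algorithm:
  179 = 3*50 + 29, so a_0 = 3.
  50 = 1*29 + 21, so a_1 = 1.
  29 = 1*21 + 8, so a_2 = 1.
  21 = 2*8 + 5, so a_3 = 2.
  8 = 1*5 + 3, so a_4 = 1.
  5 = 1*3 + 2, so a_5 = 1.
  3 = 1*2 + 1, so a_6 = 1.
  2 = 2*1 + 0, so a_7 = 2.
so x = [3; 1, 1, 2, 1, 1, 1, 2].
Convergents (p_i = a_i*p_{i-1} + p_{i-2}, q_i = a_i*q_{i-1} + q_{i-2} with p_{-2}=0, p_{-1}=1, q_{-2}=1, q_{-1}=0), until the denominator exceeds 13:
  i=0: a_0=3, p_0 = 3*1 + 0 = 3, q_0 = 3*0 + 1 = 1.
  i=1: a_1=1, p_1 = 1*3 + 1 = 4, q_1 = 1*1 + 0 = 1.
  i=2: a_2=1, p_2 = 1*4 + 3 = 7, q_2 = 1*1 + 1 = 2.
  i=3: a_3=2, p_3 = 2*7 + 4 = 18, q_3 = 2*2 + 1 = 5.
  i=4: a_4=1, p_4 = 1*18 + 7 = 25, q_4 = 1*5 + 2 = 7.
  i=5: a_5=1, p_5 = 1*25 + 18 = 43, q_5 = 1*7 + 5 = 12.
  i=6: a_6=1, p_6 = 1*43 + 25 = 68, q_6 = 1*12 + 7 = 19.
q_6 = 19 > 13, so the last convergent with denominator <= 13 is p_5/q_5 = 43/12.
The closest fraction with denominator <= 13 is either p_5/q_5 or the intermediate fraction (k*p_5 + p_4)/(k*q_5 + q_4) with the largest k >= 1 whose denominator stays <= 13; these approach x as k grows, and every other convergent or intermediate fraction in range is farther away.
Largest k: floor((13 - q_4)/q_5) = floor((13 - 7)/12) = 0.
Since k = 0, no intermediate fraction beyond p_5/q_5 has denominator <= 13, so the convergent 43/12 is the closest (its error is |179*12 - 43*50|/(50*12) = 2/600).

43/12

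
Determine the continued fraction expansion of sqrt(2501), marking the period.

[50; (100)]

Write x_i = (sqrt(2501) + m_i)/d_i with (m_0, d_0) = (0, 1). a_0 = floor(sqrt(2501)) = 50, since 50^2 = 2500 <= 2501 < 2601 = 51^2.
Iterate m_{i+1} = d_i*a_i - m_i, d_{i+1} = (2501 - m_{i+1}^2)/d_i, a_{i+1} = floor((a_0 + m_{i+1})/d_{i+1}):
  m_1 = 1*50 - 0 = 50, d_1 = (2501 - 50^2)/1 = 1/1 = 1, a_1 = floor((50 + 50)/1) = 100.
  m_2 = 1*100 - 50 = 50, d_2 = (2501 - 50^2)/1 = 1/1 = 1: (m_2, d_2) = (m_1, d_1) = (50, 1), so from here the quotient a_1 repeats; the period length is 1.
Hence the expansion of sqrt(2501) is a_0 = 50 followed by the repeating block 100 (period 1).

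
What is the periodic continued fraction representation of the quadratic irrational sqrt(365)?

[19; (9, 1, 1, 9, 38)]

Write x_i = (sqrt(365) + m_i)/d_i with (m_0, d_0) = (0, 1). a_0 = floor(sqrt(365)) = 19, since 19^2 = 361 <= 365 < 400 = 20^2.
Iterate m_{i+1} = d_i*a_i - m_i, d_{i+1} = (365 - m_{i+1}^2)/d_i, a_{i+1} = floor((a_0 + m_{i+1})/d_{i+1}):
  m_1 = 1*19 - 0 = 19, d_1 = (365 - 19^2)/1 = 4/1 = 4, a_1 = floor((19 + 19)/4) = 9.
  m_2 = 4*9 - 19 = 17, d_2 = (365 - 17^2)/4 = 76/4 = 19, a_2 = floor((19 + 17)/19) = 1.
  m_3 = 19*1 - 17 = 2, d_3 = (365 - 2^2)/19 = 361/19 = 19, a_3 = floor((19 + 2)/19) = 1.
  m_4 = 19*1 - 2 = 17, d_4 = (365 - 17^2)/19 = 76/19 = 4, a_4 = floor((19 + 17)/4) = 9.
  m_5 = 4*9 - 17 = 19, d_5 = (365 - 19^2)/4 = 4/4 = 1, a_5 = floor((19 + 19)/1) = 38.
  m_6 = 1*38 - 19 = 19, d_6 = (365 - 19^2)/1 = 4/1 = 4: (m_6, d_6) = (m_1, d_1) = (19, 4), so from here the quotients repeat a_1, ..., a_5; the period length is 5.
Hence the expansion of sqrt(365) is a_0 = 19 followed by the repeating block 9, 1, 1, 9, 38 (period 5).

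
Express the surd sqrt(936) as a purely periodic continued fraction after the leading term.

[30; (1, 1, 2, 6, 2, 1, 1, 60)]

Write x_i = (sqrt(936) + m_i)/d_i with (m_0, d_0) = (0, 1). a_0 = floor(sqrt(936)) = 30, since 30^2 = 900 <= 936 < 961 = 31^2.
Iterate m_{i+1} = d_i*a_i - m_i, d_{i+1} = (936 - m_{i+1}^2)/d_i, a_{i+1} = floor((a_0 + m_{i+1})/d_{i+1}):
  m_1 = 1*30 - 0 = 30, d_1 = (936 - 30^2)/1 = 36/1 = 36, a_1 = floor((30 + 30)/36) = 1.
  m_2 = 36*1 - 30 = 6, d_2 = (936 - 6^2)/36 = 900/36 = 25, a_2 = floor((30 + 6)/25) = 1.
  m_3 = 25*1 - 6 = 19, d_3 = (936 - 19^2)/25 = 575/25 = 23, a_3 = floor((30 + 19)/23) = 2.
  m_4 = 23*2 - 19 = 27, d_4 = (936 - 27^2)/23 = 207/23 = 9, a_4 = floor((30 + 27)/9) = 6.
  m_5 = 9*6 - 27 = 27, d_5 = (936 - 27^2)/9 = 207/9 = 23, a_5 = floor((30 + 27)/23) = 2.
  m_6 = 23*2 - 27 = 19, d_6 = (936 - 19^2)/23 = 575/23 = 25, a_6 = floor((30 + 19)/25) = 1.
  m_7 = 25*1 - 19 = 6, d_7 = (936 - 6^2)/25 = 900/25 = 36, a_7 = floor((30 + 6)/36) = 1.
  m_8 = 36*1 - 6 = 30, d_8 = (936 - 30^2)/36 = 36/36 = 1, a_8 = floor((30 + 30)/1) = 60.
  m_9 = 1*60 - 30 = 30, d_9 = (936 - 30^2)/1 = 36/1 = 36: (m_9, d_9) = (m_1, d_1) = (30, 36), so from here the quotients repeat a_1, ..., a_8; the period length is 8.
Hence the expansion of sqrt(936) is a_0 = 30 followed by the repeating block 1, 1, 2, 6, 2, 1, 1, 60 (period 8).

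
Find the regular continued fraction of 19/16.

[1; 5, 3]

Run the Euclidean algorithm on 19 and 16; the successive quotients are the partial quotients a_0, a_1, ... (each step inverts the fractional part left over by the previous one):
  19 = 1*16 + 3, so a_0 = 1.
  16 = 5*3 + 1, so a_1 = 5.
  3 = 3*1 + 0, so a_2 = 3.
The remainder reaches 0 after 3 divisions, so the expansion has 3 partial quotients, read off in order.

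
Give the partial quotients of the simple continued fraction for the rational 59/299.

[0; 5, 14, 1, 3]

Run the Euclidean algorithm on 59 and 299; the successive quotients are the partial quotients a_0, a_1, ... (each step inverts the fractional part left over by the previous one):
  59 = 0*299 + 59, so a_0 = 0.
  299 = 5*59 + 4, so a_1 = 5.
  59 = 14*4 + 3, so a_2 = 14.
  4 = 1*3 + 1, so a_3 = 1.
  3 = 3*1 + 0, so a_4 = 3.
The remainder reaches 0 after 5 divisions, so the expansion has 5 partial quotients, read off in order.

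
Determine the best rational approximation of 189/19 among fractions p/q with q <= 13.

129/13

Expand x = 189/19 as a continued fraction with the Euclidean algorithm:
  189 = 9*19 + 18, so a_0 = 9.
  19 = 1*18 + 1, so a_1 = 1.
  18 = 18*1 + 0, so a_2 = 18.
so x = [9; 1, 18].
Convergents (p_i = a_i*p_{i-1} + p_{i-2}, q_i = a_i*q_{i-1} + q_{i-2} with p_{-2}=0, p_{-1}=1, q_{-2}=1, q_{-1}=0), until the denominator exceeds 13:
  i=0: a_0=9, p_0 = 9*1 + 0 = 9, q_0 = 9*0 + 1 = 1.
  i=1: a_1=1, p_1 = 1*9 + 1 = 10, q_1 = 1*1 + 0 = 1.
  i=2: a_2=18, p_2 = 18*10 + 9 = 189, q_2 = 18*1 + 1 = 19.
q_2 = 19 > 13, so the last convergent with denominator <= 13 is p_1/q_1 = 10/1.
The closest fraction with denominator <= 13 is either p_1/q_1 or the intermediate fraction (k*p_1 + p_0)/(k*q_1 + q_0) with the largest k >= 1 whose denominator stays <= 13; these approach x as k grows, and every other convergent or intermediate fraction in range is farther away.
Largest k: floor((13 - q_0)/q_1) = floor((13 - 1)/1) = 12.
That gives (12*10 + 9)/(12*1 + 1) = 129/13.
Compare the errors: |x - 10/1| = |189*1 - 10*19|/(19*1) = 1/19, and |x - 129/13| = |189*13 - 129*19|/(19*13) = 6/247.
Cross-multiplying, 6*19 = 114 < 247 = 1*247, so 6/247 is smaller: the intermediate fraction 129/13 is closer to x than 10/1.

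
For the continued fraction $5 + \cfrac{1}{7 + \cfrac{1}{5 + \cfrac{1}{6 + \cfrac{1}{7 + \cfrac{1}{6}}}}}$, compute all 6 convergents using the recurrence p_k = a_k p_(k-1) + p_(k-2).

5/1, 36/7, 185/36, 1146/223, 8207/1597, 50388/9805

Using the convergent recurrence p_i = a_i*p_{i-1} + p_{i-2}, q_i = a_i*q_{i-1} + q_{i-2} with p_{-2}=0, p_{-1}=1, q_{-2}=1, q_{-1}=0:
  i=0: a_0=5, p_0 = 5*1 + 0 = 5, q_0 = 5*0 + 1 = 1.
  i=1: a_1=7, p_1 = 7*5 + 1 = 36, q_1 = 7*1 + 0 = 7.
  i=2: a_2=5, p_2 = 5*36 + 5 = 185, q_2 = 5*7 + 1 = 36.
  i=3: a_3=6, p_3 = 6*185 + 36 = 1146, q_3 = 6*36 + 7 = 223.
  i=4: a_4=7, p_4 = 7*1146 + 185 = 8207, q_4 = 7*223 + 36 = 1597.
  i=5: a_5=6, p_5 = 6*8207 + 1146 = 50388, q_5 = 6*1597 + 223 = 9805.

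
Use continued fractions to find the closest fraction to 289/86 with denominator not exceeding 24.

37/11

Expand x = 289/86 as a continued fraction with the Euclidean algorithm:
  289 = 3*86 + 31, so a_0 = 3.
  86 = 2*31 + 24, so a_1 = 2.
  31 = 1*24 + 7, so a_2 = 1.
  24 = 3*7 + 3, so a_3 = 3.
  7 = 2*3 + 1, so a_4 = 2.
  3 = 3*1 + 0, so a_5 = 3.
so x = [3; 2, 1, 3, 2, 3].
Convergents (p_i = a_i*p_{i-1} + p_{i-2}, q_i = a_i*q_{i-1} + q_{i-2} with p_{-2}=0, p_{-1}=1, q_{-2}=1, q_{-1}=0), until the denominator exceeds 24:
  i=0: a_0=3, p_0 = 3*1 + 0 = 3, q_0 = 3*0 + 1 = 1.
  i=1: a_1=2, p_1 = 2*3 + 1 = 7, q_1 = 2*1 + 0 = 2.
  i=2: a_2=1, p_2 = 1*7 + 3 = 10, q_2 = 1*2 + 1 = 3.
  i=3: a_3=3, p_3 = 3*10 + 7 = 37, q_3 = 3*3 + 2 = 11.
  i=4: a_4=2, p_4 = 2*37 + 10 = 84, q_4 = 2*11 + 3 = 25.
q_4 = 25 > 24, so the last convergent with denominator <= 24 is p_3/q_3 = 37/11.
The closest fraction with denominator <= 24 is either p_3/q_3 or the intermediate fraction (k*p_3 + p_2)/(k*q_3 + q_2) with the largest k >= 1 whose denominator stays <= 24; these approach x as k grows, and every other convergent or intermediate fraction in range is farther away.
Largest k: floor((24 - q_2)/q_3) = floor((24 - 3)/11) = 1.
That gives (1*37 + 10)/(1*11 + 3) = 47/14.
Compare the errors: |x - 37/11| = |289*11 - 37*86|/(86*11) = 3/946, and |x - 47/14| = |289*14 - 47*86|/(86*14) = 4/1204.
Cross-multiplying, 3*1204 = 3612 < 3784 = 4*946, so 3/946 is smaller: the convergent 37/11 is closer to x than 47/14.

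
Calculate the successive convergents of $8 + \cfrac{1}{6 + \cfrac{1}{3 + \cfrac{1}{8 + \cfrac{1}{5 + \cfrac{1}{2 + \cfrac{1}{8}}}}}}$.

Using the convergent recurrence p_i = a_i*p_{i-1} + p_{i-2}, q_i = a_i*q_{i-1} + q_{i-2} with p_{-2}=0, p_{-1}=1, q_{-2}=1, q_{-1}=0:
  i=0: a_0=8, p_0 = 8*1 + 0 = 8, q_0 = 8*0 + 1 = 1.
  i=1: a_1=6, p_1 = 6*8 + 1 = 49, q_1 = 6*1 + 0 = 6.
  i=2: a_2=3, p_2 = 3*49 + 8 = 155, q_2 = 3*6 + 1 = 19.
  i=3: a_3=8, p_3 = 8*155 + 49 = 1289, q_3 = 8*19 + 6 = 158.
  i=4: a_4=5, p_4 = 5*1289 + 155 = 6600, q_4 = 5*158 + 19 = 809.
  i=5: a_5=2, p_5 = 2*6600 + 1289 = 14489, q_5 = 2*809 + 158 = 1776.
  i=6: a_6=8, p_6 = 8*14489 + 6600 = 122512, q_6 = 8*1776 + 809 = 15017.

8/1, 49/6, 155/19, 1289/158, 6600/809, 14489/1776, 122512/15017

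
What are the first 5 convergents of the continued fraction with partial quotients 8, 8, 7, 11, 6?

Using the convergent recurrence p_i = a_i*p_{i-1} + p_{i-2}, q_i = a_i*q_{i-1} + q_{i-2} with p_{-2}=0, p_{-1}=1, q_{-2}=1, q_{-1}=0:
  i=0: a_0=8, p_0 = 8*1 + 0 = 8, q_0 = 8*0 + 1 = 1.
  i=1: a_1=8, p_1 = 8*8 + 1 = 65, q_1 = 8*1 + 0 = 8.
  i=2: a_2=7, p_2 = 7*65 + 8 = 463, q_2 = 7*8 + 1 = 57.
  i=3: a_3=11, p_3 = 11*463 + 65 = 5158, q_3 = 11*57 + 8 = 635.
  i=4: a_4=6, p_4 = 6*5158 + 463 = 31411, q_4 = 6*635 + 57 = 3867.

8/1, 65/8, 463/57, 5158/635, 31411/3867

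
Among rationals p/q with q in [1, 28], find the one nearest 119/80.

Expand x = 119/80 as a continued fraction with the Euclidean algorithm:
  119 = 1*80 + 39, so a_0 = 1.
  80 = 2*39 + 2, so a_1 = 2.
  39 = 19*2 + 1, so a_2 = 19.
  2 = 2*1 + 0, so a_3 = 2.
so x = [1; 2, 19, 2].
Convergents (p_i = a_i*p_{i-1} + p_{i-2}, q_i = a_i*q_{i-1} + q_{i-2} with p_{-2}=0, p_{-1}=1, q_{-2}=1, q_{-1}=0), until the denominator exceeds 28:
  i=0: a_0=1, p_0 = 1*1 + 0 = 1, q_0 = 1*0 + 1 = 1.
  i=1: a_1=2, p_1 = 2*1 + 1 = 3, q_1 = 2*1 + 0 = 2.
  i=2: a_2=19, p_2 = 19*3 + 1 = 58, q_2 = 19*2 + 1 = 39.
q_2 = 39 > 28, so the last convergent with denominator <= 28 is p_1/q_1 = 3/2.
The closest fraction with denominator <= 28 is either p_1/q_1 or the intermediate fraction (k*p_1 + p_0)/(k*q_1 + q_0) with the largest k >= 1 whose denominator stays <= 28; these approach x as k grows, and every other convergent or intermediate fraction in range is farther away.
Largest k: floor((28 - q_0)/q_1) = floor((28 - 1)/2) = 13.
That gives (13*3 + 1)/(13*2 + 1) = 40/27.
Compare the errors: |x - 3/2| = |119*2 - 3*80|/(80*2) = 2/160, and |x - 40/27| = |119*27 - 40*80|/(80*27) = 13/2160.
Cross-multiplying, 13*160 = 2080 < 4320 = 2*2160, so 13/2160 is smaller: the intermediate fraction 40/27 is closer to x than 3/2.

40/27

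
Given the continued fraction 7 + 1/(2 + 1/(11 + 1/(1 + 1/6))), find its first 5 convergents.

Using the convergent recurrence p_i = a_i*p_{i-1} + p_{i-2}, q_i = a_i*q_{i-1} + q_{i-2} with p_{-2}=0, p_{-1}=1, q_{-2}=1, q_{-1}=0:
  i=0: a_0=7, p_0 = 7*1 + 0 = 7, q_0 = 7*0 + 1 = 1.
  i=1: a_1=2, p_1 = 2*7 + 1 = 15, q_1 = 2*1 + 0 = 2.
  i=2: a_2=11, p_2 = 11*15 + 7 = 172, q_2 = 11*2 + 1 = 23.
  i=3: a_3=1, p_3 = 1*172 + 15 = 187, q_3 = 1*23 + 2 = 25.
  i=4: a_4=6, p_4 = 6*187 + 172 = 1294, q_4 = 6*25 + 23 = 173.

7/1, 15/2, 172/23, 187/25, 1294/173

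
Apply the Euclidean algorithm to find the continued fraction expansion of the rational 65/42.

Run the Euclidean algorithm on 65 and 42; the successive quotients are the partial quotients a_0, a_1, ... (each step inverts the fractional part left over by the previous one):
  65 = 1*42 + 23, so a_0 = 1.
  42 = 1*23 + 19, so a_1 = 1.
  23 = 1*19 + 4, so a_2 = 1.
  19 = 4*4 + 3, so a_3 = 4.
  4 = 1*3 + 1, so a_4 = 1.
  3 = 3*1 + 0, so a_5 = 3.
The remainder reaches 0 after 6 divisions, so the expansion has 6 partial quotients, read off in order.

[1; 1, 1, 4, 1, 3]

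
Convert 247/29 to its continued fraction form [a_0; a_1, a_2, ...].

Run the Euclidean algorithm on 247 and 29; the successive quotients are the partial quotients a_0, a_1, ... (each step inverts the fractional part left over by the previous one):
  247 = 8*29 + 15, so a_0 = 8.
  29 = 1*15 + 14, so a_1 = 1.
  15 = 1*14 + 1, so a_2 = 1.
  14 = 14*1 + 0, so a_3 = 14.
The remainder reaches 0 after 4 divisions, so the expansion has 4 partial quotients, read off in order.

[8; 1, 1, 14]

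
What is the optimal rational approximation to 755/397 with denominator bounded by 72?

116/61

Expand x = 755/397 as a continued fraction with the Euclidean algorithm:
  755 = 1*397 + 358, so a_0 = 1.
  397 = 1*358 + 39, so a_1 = 1.
  358 = 9*39 + 7, so a_2 = 9.
  39 = 5*7 + 4, so a_3 = 5.
  7 = 1*4 + 3, so a_4 = 1.
  4 = 1*3 + 1, so a_5 = 1.
  3 = 3*1 + 0, so a_6 = 3.
so x = [1; 1, 9, 5, 1, 1, 3].
Convergents (p_i = a_i*p_{i-1} + p_{i-2}, q_i = a_i*q_{i-1} + q_{i-2} with p_{-2}=0, p_{-1}=1, q_{-2}=1, q_{-1}=0), until the denominator exceeds 72:
  i=0: a_0=1, p_0 = 1*1 + 0 = 1, q_0 = 1*0 + 1 = 1.
  i=1: a_1=1, p_1 = 1*1 + 1 = 2, q_1 = 1*1 + 0 = 1.
  i=2: a_2=9, p_2 = 9*2 + 1 = 19, q_2 = 9*1 + 1 = 10.
  i=3: a_3=5, p_3 = 5*19 + 2 = 97, q_3 = 5*10 + 1 = 51.
  i=4: a_4=1, p_4 = 1*97 + 19 = 116, q_4 = 1*51 + 10 = 61.
  i=5: a_5=1, p_5 = 1*116 + 97 = 213, q_5 = 1*61 + 51 = 112.
q_5 = 112 > 72, so the last convergent with denominator <= 72 is p_4/q_4 = 116/61.
The closest fraction with denominator <= 72 is either p_4/q_4 or the intermediate fraction (k*p_4 + p_3)/(k*q_4 + q_3) with the largest k >= 1 whose denominator stays <= 72; these approach x as k grows, and every other convergent or intermediate fraction in range is farther away.
Largest k: floor((72 - q_3)/q_4) = floor((72 - 51)/61) = 0.
Since k = 0, no intermediate fraction beyond p_4/q_4 has denominator <= 72, so the convergent 116/61 is the closest (its error is |755*61 - 116*397|/(397*61) = 3/24217).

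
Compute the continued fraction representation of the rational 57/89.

Run the Euclidean algorithm on 57 and 89; the successive quotients are the partial quotients a_0, a_1, ... (each step inverts the fractional part left over by the previous one):
  57 = 0*89 + 57, so a_0 = 0.
  89 = 1*57 + 32, so a_1 = 1.
  57 = 1*32 + 25, so a_2 = 1.
  32 = 1*25 + 7, so a_3 = 1.
  25 = 3*7 + 4, so a_4 = 3.
  7 = 1*4 + 3, so a_5 = 1.
  4 = 1*3 + 1, so a_6 = 1.
  3 = 3*1 + 0, so a_7 = 3.
The remainder reaches 0 after 8 divisions, so the expansion has 8 partial quotients, read off in order.

[0; 1, 1, 1, 3, 1, 1, 3]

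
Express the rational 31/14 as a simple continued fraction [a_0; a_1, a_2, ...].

[2; 4, 1, 2]

Run the Euclidean algorithm on 31 and 14; the successive quotients are the partial quotients a_0, a_1, ... (each step inverts the fractional part left over by the previous one):
  31 = 2*14 + 3, so a_0 = 2.
  14 = 4*3 + 2, so a_1 = 4.
  3 = 1*2 + 1, so a_2 = 1.
  2 = 2*1 + 0, so a_3 = 2.
The remainder reaches 0 after 4 divisions, so the expansion has 4 partial quotients, read off in order.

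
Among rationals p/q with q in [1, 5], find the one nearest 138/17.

Expand x = 138/17 as a continued fraction with the Euclidean algorithm:
  138 = 8*17 + 2, so a_0 = 8.
  17 = 8*2 + 1, so a_1 = 8.
  2 = 2*1 + 0, so a_2 = 2.
so x = [8; 8, 2].
Convergents (p_i = a_i*p_{i-1} + p_{i-2}, q_i = a_i*q_{i-1} + q_{i-2} with p_{-2}=0, p_{-1}=1, q_{-2}=1, q_{-1}=0), until the denominator exceeds 5:
  i=0: a_0=8, p_0 = 8*1 + 0 = 8, q_0 = 8*0 + 1 = 1.
  i=1: a_1=8, p_1 = 8*8 + 1 = 65, q_1 = 8*1 + 0 = 8.
q_1 = 8 > 5, so the last convergent with denominator <= 5 is p_0/q_0 = 8/1.
The closest fraction with denominator <= 5 is either p_0/q_0 or the intermediate fraction (k*p_0 + p_{-1})/(k*q_0 + q_{-1}) with the largest k >= 1 whose denominator stays <= 5; these approach x as k grows, and every other convergent or intermediate fraction in range is farther away.
Largest k: floor((5 - q_{-1})/q_0) = floor((5 - 0)/1) = 5 (using the seeds p_{-1} = 1, q_{-1} = 0).
That gives (5*8 + 1)/(5*1 + 0) = 41/5.
Compare the errors: |x - 8/1| = |138*1 - 8*17|/(17*1) = 2/17, and |x - 41/5| = |138*5 - 41*17|/(17*5) = 7/85.
Cross-multiplying, 7*17 = 119 < 170 = 2*85, so 7/85 is smaller: the intermediate fraction 41/5 is closer to x than 8/1.

41/5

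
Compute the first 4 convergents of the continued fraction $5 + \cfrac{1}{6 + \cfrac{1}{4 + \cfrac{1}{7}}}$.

Using the convergent recurrence p_i = a_i*p_{i-1} + p_{i-2}, q_i = a_i*q_{i-1} + q_{i-2} with p_{-2}=0, p_{-1}=1, q_{-2}=1, q_{-1}=0:
  i=0: a_0=5, p_0 = 5*1 + 0 = 5, q_0 = 5*0 + 1 = 1.
  i=1: a_1=6, p_1 = 6*5 + 1 = 31, q_1 = 6*1 + 0 = 6.
  i=2: a_2=4, p_2 = 4*31 + 5 = 129, q_2 = 4*6 + 1 = 25.
  i=3: a_3=7, p_3 = 7*129 + 31 = 934, q_3 = 7*25 + 6 = 181.

5/1, 31/6, 129/25, 934/181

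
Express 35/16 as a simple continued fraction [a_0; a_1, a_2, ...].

Run the Euclidean algorithm on 35 and 16; the successive quotients are the partial quotients a_0, a_1, ... (each step inverts the fractional part left over by the previous one):
  35 = 2*16 + 3, so a_0 = 2.
  16 = 5*3 + 1, so a_1 = 5.
  3 = 3*1 + 0, so a_2 = 3.
The remainder reaches 0 after 3 divisions, so the expansion has 3 partial quotients, read off in order.

[2; 5, 3]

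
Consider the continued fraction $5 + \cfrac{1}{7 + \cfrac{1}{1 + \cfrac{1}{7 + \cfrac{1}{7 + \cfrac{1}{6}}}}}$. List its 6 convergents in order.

Using the convergent recurrence p_i = a_i*p_{i-1} + p_{i-2}, q_i = a_i*q_{i-1} + q_{i-2} with p_{-2}=0, p_{-1}=1, q_{-2}=1, q_{-1}=0:
  i=0: a_0=5, p_0 = 5*1 + 0 = 5, q_0 = 5*0 + 1 = 1.
  i=1: a_1=7, p_1 = 7*5 + 1 = 36, q_1 = 7*1 + 0 = 7.
  i=2: a_2=1, p_2 = 1*36 + 5 = 41, q_2 = 1*7 + 1 = 8.
  i=3: a_3=7, p_3 = 7*41 + 36 = 323, q_3 = 7*8 + 7 = 63.
  i=4: a_4=7, p_4 = 7*323 + 41 = 2302, q_4 = 7*63 + 8 = 449.
  i=5: a_5=6, p_5 = 6*2302 + 323 = 14135, q_5 = 6*449 + 63 = 2757.

5/1, 36/7, 41/8, 323/63, 2302/449, 14135/2757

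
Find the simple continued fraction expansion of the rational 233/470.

[0; 2, 58, 4]

Run the Euclidean algorithm on 233 and 470; the successive quotients are the partial quotients a_0, a_1, ... (each step inverts the fractional part left over by the previous one):
  233 = 0*470 + 233, so a_0 = 0.
  470 = 2*233 + 4, so a_1 = 2.
  233 = 58*4 + 1, so a_2 = 58.
  4 = 4*1 + 0, so a_3 = 4.
The remainder reaches 0 after 4 divisions, so the expansion has 4 partial quotients, read off in order.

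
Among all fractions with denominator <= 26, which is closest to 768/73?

Expand x = 768/73 as a continued fraction with the Euclidean algorithm:
  768 = 10*73 + 38, so a_0 = 10.
  73 = 1*38 + 35, so a_1 = 1.
  38 = 1*35 + 3, so a_2 = 1.
  35 = 11*3 + 2, so a_3 = 11.
  3 = 1*2 + 1, so a_4 = 1.
  2 = 2*1 + 0, so a_5 = 2.
so x = [10; 1, 1, 11, 1, 2].
Convergents (p_i = a_i*p_{i-1} + p_{i-2}, q_i = a_i*q_{i-1} + q_{i-2} with p_{-2}=0, p_{-1}=1, q_{-2}=1, q_{-1}=0), until the denominator exceeds 26:
  i=0: a_0=10, p_0 = 10*1 + 0 = 10, q_0 = 10*0 + 1 = 1.
  i=1: a_1=1, p_1 = 1*10 + 1 = 11, q_1 = 1*1 + 0 = 1.
  i=2: a_2=1, p_2 = 1*11 + 10 = 21, q_2 = 1*1 + 1 = 2.
  i=3: a_3=11, p_3 = 11*21 + 11 = 242, q_3 = 11*2 + 1 = 23.
  i=4: a_4=1, p_4 = 1*242 + 21 = 263, q_4 = 1*23 + 2 = 25.
  i=5: a_5=2, p_5 = 2*263 + 242 = 768, q_5 = 2*25 + 23 = 73.
q_5 = 73 > 26, so the last convergent with denominator <= 26 is p_4/q_4 = 263/25.
The closest fraction with denominator <= 26 is either p_4/q_4 or the intermediate fraction (k*p_4 + p_3)/(k*q_4 + q_3) with the largest k >= 1 whose denominator stays <= 26; these approach x as k grows, and every other convergent or intermediate fraction in range is farther away.
Largest k: floor((26 - q_3)/q_4) = floor((26 - 23)/25) = 0.
Since k = 0, no intermediate fraction beyond p_4/q_4 has denominator <= 26, so the convergent 263/25 is the closest (its error is |768*25 - 263*73|/(73*25) = 1/1825).

263/25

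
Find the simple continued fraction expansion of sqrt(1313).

[36; (4, 4, 72)]

Write x_i = (sqrt(1313) + m_i)/d_i with (m_0, d_0) = (0, 1). a_0 = floor(sqrt(1313)) = 36, since 36^2 = 1296 <= 1313 < 1369 = 37^2.
Iterate m_{i+1} = d_i*a_i - m_i, d_{i+1} = (1313 - m_{i+1}^2)/d_i, a_{i+1} = floor((a_0 + m_{i+1})/d_{i+1}):
  m_1 = 1*36 - 0 = 36, d_1 = (1313 - 36^2)/1 = 17/1 = 17, a_1 = floor((36 + 36)/17) = 4.
  m_2 = 17*4 - 36 = 32, d_2 = (1313 - 32^2)/17 = 289/17 = 17, a_2 = floor((36 + 32)/17) = 4.
  m_3 = 17*4 - 32 = 36, d_3 = (1313 - 36^2)/17 = 17/17 = 1, a_3 = floor((36 + 36)/1) = 72.
  m_4 = 1*72 - 36 = 36, d_4 = (1313 - 36^2)/1 = 17/1 = 17: (m_4, d_4) = (m_1, d_1) = (36, 17), so from here the quotients repeat a_1, ..., a_3; the period length is 3.
Hence the expansion of sqrt(1313) is a_0 = 36 followed by the repeating block 4, 4, 72 (period 3).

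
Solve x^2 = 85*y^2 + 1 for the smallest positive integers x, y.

(x, y) = (285769, 30996)

First expand sqrt(85) as a continued fraction. With x_i = (sqrt(85) + m_i)/d_i and (m_0, d_0) = (0, 1): a_0 = floor(sqrt(85)) = 9, since 9^2 = 81 <= 85 < 100 = 10^2.
Iterate m_{i+1} = d_i*a_i - m_i, d_{i+1} = (85 - m_{i+1}^2)/d_i, a_{i+1} = floor((a_0 + m_{i+1})/d_{i+1}):
  m_1 = 1*9 - 0 = 9, d_1 = (85 - 9^2)/1 = 4/1 = 4, a_1 = floor((9 + 9)/4) = 4.
  m_2 = 4*4 - 9 = 7, d_2 = (85 - 7^2)/4 = 36/4 = 9, a_2 = floor((9 + 7)/9) = 1.
  m_3 = 9*1 - 7 = 2, d_3 = (85 - 2^2)/9 = 81/9 = 9, a_3 = floor((9 + 2)/9) = 1.
  m_4 = 9*1 - 2 = 7, d_4 = (85 - 7^2)/9 = 36/9 = 4, a_4 = floor((9 + 7)/4) = 4.
  m_5 = 4*4 - 7 = 9, d_5 = (85 - 9^2)/4 = 4/4 = 1, a_5 = floor((9 + 9)/1) = 18.
  m_6 = 1*18 - 9 = 9, d_6 = (85 - 9^2)/1 = 4/1 = 4: (m_6, d_6) = (m_1, d_1) = (9, 4), so from here the quotients repeat a_1, ..., a_5; the period length is 5.
So sqrt(85) = [9; (4, 1, 1, 4, 18)] with period length k = 5.
k is odd, so (p_{k-1}, q_{k-1}) only solves x^2 - 85y^2 = -1 and the fundamental solution of x^2 - 85y^2 = 1 is (p_{2k-1}, q_{2k-1}) = (p_9, q_9); compute convergents through index 9, running through the period twice.
Convergents (p_i = a_i*p_{i-1} + p_{i-2}, q_i = a_i*q_{i-1} + q_{i-2} with p_{-2}=0, p_{-1}=1, q_{-2}=1, q_{-1}=0):
  i=0: a_0=9, p_0 = 9*1 + 0 = 9, q_0 = 9*0 + 1 = 1.
  i=1: a_1=4, p_1 = 4*9 + 1 = 37, q_1 = 4*1 + 0 = 4.
  i=2: a_2=1, p_2 = 1*37 + 9 = 46, q_2 = 1*4 + 1 = 5.
  i=3: a_3=1, p_3 = 1*46 + 37 = 83, q_3 = 1*5 + 4 = 9.
  i=4: a_4=4, p_4 = 4*83 + 46 = 378, q_4 = 4*9 + 5 = 41.
  i=5: a_5=18, p_5 = 18*378 + 83 = 6887, q_5 = 18*41 + 9 = 747.
  i=6: a_6=4, p_6 = 4*6887 + 378 = 27926, q_6 = 4*747 + 41 = 3029.
  i=7: a_7=1, p_7 = 1*27926 + 6887 = 34813, q_7 = 1*3029 + 747 = 3776.
  i=8: a_8=1, p_8 = 1*34813 + 27926 = 62739, q_8 = 1*3776 + 3029 = 6805.
  i=9: a_9=4, p_9 = 4*62739 + 34813 = 285769, q_9 = 4*6805 + 3776 = 30996.
Indeed p_4^2 - 85*q_4^2 = 142884 - 142885 = -1, not +1.
Check: 285769^2 - 85*30996^2 = 81663921361 - 81663921360 = 1, so (x, y) = (285769, 30996) solves the equation, and by the theorem it is the least positive solution.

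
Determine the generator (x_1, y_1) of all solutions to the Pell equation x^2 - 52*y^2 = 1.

First expand sqrt(52) as a continued fraction. With x_i = (sqrt(52) + m_i)/d_i and (m_0, d_0) = (0, 1): a_0 = floor(sqrt(52)) = 7, since 7^2 = 49 <= 52 < 64 = 8^2.
Iterate m_{i+1} = d_i*a_i - m_i, d_{i+1} = (52 - m_{i+1}^2)/d_i, a_{i+1} = floor((a_0 + m_{i+1})/d_{i+1}):
  m_1 = 1*7 - 0 = 7, d_1 = (52 - 7^2)/1 = 3/1 = 3, a_1 = floor((7 + 7)/3) = 4.
  m_2 = 3*4 - 7 = 5, d_2 = (52 - 5^2)/3 = 27/3 = 9, a_2 = floor((7 + 5)/9) = 1.
  m_3 = 9*1 - 5 = 4, d_3 = (52 - 4^2)/9 = 36/9 = 4, a_3 = floor((7 + 4)/4) = 2.
  m_4 = 4*2 - 4 = 4, d_4 = (52 - 4^2)/4 = 36/4 = 9, a_4 = floor((7 + 4)/9) = 1.
  m_5 = 9*1 - 4 = 5, d_5 = (52 - 5^2)/9 = 27/9 = 3, a_5 = floor((7 + 5)/3) = 4.
  m_6 = 3*4 - 5 = 7, d_6 = (52 - 7^2)/3 = 3/3 = 1, a_6 = floor((7 + 7)/1) = 14.
  m_7 = 1*14 - 7 = 7, d_7 = (52 - 7^2)/1 = 3/1 = 3: (m_7, d_7) = (m_1, d_1) = (7, 3), so from here the quotients repeat a_1, ..., a_6; the period length is 6.
So sqrt(52) = [7; (4, 1, 2, 1, 4, 14)] with period length k = 6.
k is even, so the fundamental solution of x^2 - 52y^2 = 1 is (p_{k-1}, q_{k-1}) = (p_5, q_5); compute convergents through index 5.
Convergents (p_i = a_i*p_{i-1} + p_{i-2}, q_i = a_i*q_{i-1} + q_{i-2} with p_{-2}=0, p_{-1}=1, q_{-2}=1, q_{-1}=0):
  i=0: a_0=7, p_0 = 7*1 + 0 = 7, q_0 = 7*0 + 1 = 1.
  i=1: a_1=4, p_1 = 4*7 + 1 = 29, q_1 = 4*1 + 0 = 4.
  i=2: a_2=1, p_2 = 1*29 + 7 = 36, q_2 = 1*4 + 1 = 5.
  i=3: a_3=2, p_3 = 2*36 + 29 = 101, q_3 = 2*5 + 4 = 14.
  i=4: a_4=1, p_4 = 1*101 + 36 = 137, q_4 = 1*14 + 5 = 19.
  i=5: a_5=4, p_5 = 4*137 + 101 = 649, q_5 = 4*19 + 14 = 90.
Check: 649^2 - 52*90^2 = 421201 - 421200 = 1, so (x, y) = (649, 90) solves the equation, and by the theorem it is the least positive solution.

(x, y) = (649, 90)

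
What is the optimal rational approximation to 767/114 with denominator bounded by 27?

74/11

Expand x = 767/114 as a continued fraction with the Euclidean algorithm:
  767 = 6*114 + 83, so a_0 = 6.
  114 = 1*83 + 31, so a_1 = 1.
  83 = 2*31 + 21, so a_2 = 2.
  31 = 1*21 + 10, so a_3 = 1.
  21 = 2*10 + 1, so a_4 = 2.
  10 = 10*1 + 0, so a_5 = 10.
so x = [6; 1, 2, 1, 2, 10].
Convergents (p_i = a_i*p_{i-1} + p_{i-2}, q_i = a_i*q_{i-1} + q_{i-2} with p_{-2}=0, p_{-1}=1, q_{-2}=1, q_{-1}=0), until the denominator exceeds 27:
  i=0: a_0=6, p_0 = 6*1 + 0 = 6, q_0 = 6*0 + 1 = 1.
  i=1: a_1=1, p_1 = 1*6 + 1 = 7, q_1 = 1*1 + 0 = 1.
  i=2: a_2=2, p_2 = 2*7 + 6 = 20, q_2 = 2*1 + 1 = 3.
  i=3: a_3=1, p_3 = 1*20 + 7 = 27, q_3 = 1*3 + 1 = 4.
  i=4: a_4=2, p_4 = 2*27 + 20 = 74, q_4 = 2*4 + 3 = 11.
  i=5: a_5=10, p_5 = 10*74 + 27 = 767, q_5 = 10*11 + 4 = 114.
q_5 = 114 > 27, so the last convergent with denominator <= 27 is p_4/q_4 = 74/11.
The closest fraction with denominator <= 27 is either p_4/q_4 or the intermediate fraction (k*p_4 + p_3)/(k*q_4 + q_3) with the largest k >= 1 whose denominator stays <= 27; these approach x as k grows, and every other convergent or intermediate fraction in range is farther away.
Largest k: floor((27 - q_3)/q_4) = floor((27 - 4)/11) = 2.
That gives (2*74 + 27)/(2*11 + 4) = 175/26.
Compare the errors: |x - 74/11| = |767*11 - 74*114|/(114*11) = 1/1254, and |x - 175/26| = |767*26 - 175*114|/(114*26) = 8/2964.
Cross-multiplying, 1*2964 = 2964 < 10032 = 8*1254, so 1/1254 is smaller: the convergent 74/11 is closer to x than 175/26.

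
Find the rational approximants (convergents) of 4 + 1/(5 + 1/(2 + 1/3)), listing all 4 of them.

Using the convergent recurrence p_i = a_i*p_{i-1} + p_{i-2}, q_i = a_i*q_{i-1} + q_{i-2} with p_{-2}=0, p_{-1}=1, q_{-2}=1, q_{-1}=0:
  i=0: a_0=4, p_0 = 4*1 + 0 = 4, q_0 = 4*0 + 1 = 1.
  i=1: a_1=5, p_1 = 5*4 + 1 = 21, q_1 = 5*1 + 0 = 5.
  i=2: a_2=2, p_2 = 2*21 + 4 = 46, q_2 = 2*5 + 1 = 11.
  i=3: a_3=3, p_3 = 3*46 + 21 = 159, q_3 = 3*11 + 5 = 38.

4/1, 21/5, 46/11, 159/38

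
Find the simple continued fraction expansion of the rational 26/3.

[8; 1, 2]

Run the Euclidean algorithm on 26 and 3; the successive quotients are the partial quotients a_0, a_1, ... (each step inverts the fractional part left over by the previous one):
  26 = 8*3 + 2, so a_0 = 8.
  3 = 1*2 + 1, so a_1 = 1.
  2 = 2*1 + 0, so a_2 = 2.
The remainder reaches 0 after 3 divisions, so the expansion has 3 partial quotients, read off in order.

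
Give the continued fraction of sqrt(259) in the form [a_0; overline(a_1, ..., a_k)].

[16; overline(10, 1, 2, 3, 4, 3, 2, 1, 10, 32)]

Write x_i = (sqrt(259) + m_i)/d_i with (m_0, d_0) = (0, 1). a_0 = floor(sqrt(259)) = 16, since 16^2 = 256 <= 259 < 289 = 17^2.
Iterate m_{i+1} = d_i*a_i - m_i, d_{i+1} = (259 - m_{i+1}^2)/d_i, a_{i+1} = floor((a_0 + m_{i+1})/d_{i+1}):
  m_1 = 1*16 - 0 = 16, d_1 = (259 - 16^2)/1 = 3/1 = 3, a_1 = floor((16 + 16)/3) = 10.
  m_2 = 3*10 - 16 = 14, d_2 = (259 - 14^2)/3 = 63/3 = 21, a_2 = floor((16 + 14)/21) = 1.
  m_3 = 21*1 - 14 = 7, d_3 = (259 - 7^2)/21 = 210/21 = 10, a_3 = floor((16 + 7)/10) = 2.
  m_4 = 10*2 - 7 = 13, d_4 = (259 - 13^2)/10 = 90/10 = 9, a_4 = floor((16 + 13)/9) = 3.
  m_5 = 9*3 - 13 = 14, d_5 = (259 - 14^2)/9 = 63/9 = 7, a_5 = floor((16 + 14)/7) = 4.
  m_6 = 7*4 - 14 = 14, d_6 = (259 - 14^2)/7 = 63/7 = 9, a_6 = floor((16 + 14)/9) = 3.
  m_7 = 9*3 - 14 = 13, d_7 = (259 - 13^2)/9 = 90/9 = 10, a_7 = floor((16 + 13)/10) = 2.
  m_8 = 10*2 - 13 = 7, d_8 = (259 - 7^2)/10 = 210/10 = 21, a_8 = floor((16 + 7)/21) = 1.
  m_9 = 21*1 - 7 = 14, d_9 = (259 - 14^2)/21 = 63/21 = 3, a_9 = floor((16 + 14)/3) = 10.
  m_10 = 3*10 - 14 = 16, d_10 = (259 - 16^2)/3 = 3/3 = 1, a_10 = floor((16 + 16)/1) = 32.
  m_11 = 1*32 - 16 = 16, d_11 = (259 - 16^2)/1 = 3/1 = 3: (m_11, d_11) = (m_1, d_1) = (16, 3), so from here the quotients repeat a_1, ..., a_10; the period length is 10.
Hence the expansion of sqrt(259) is a_0 = 16 followed by the repeating block 10, 1, 2, 3, 4, 3, 2, 1, 10, 32 (period 10).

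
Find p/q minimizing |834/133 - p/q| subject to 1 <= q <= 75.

301/48

Expand x = 834/133 as a continued fraction with the Euclidean algorithm:
  834 = 6*133 + 36, so a_0 = 6.
  133 = 3*36 + 25, so a_1 = 3.
  36 = 1*25 + 11, so a_2 = 1.
  25 = 2*11 + 3, so a_3 = 2.
  11 = 3*3 + 2, so a_4 = 3.
  3 = 1*2 + 1, so a_5 = 1.
  2 = 2*1 + 0, so a_6 = 2.
so x = [6; 3, 1, 2, 3, 1, 2].
Convergents (p_i = a_i*p_{i-1} + p_{i-2}, q_i = a_i*q_{i-1} + q_{i-2} with p_{-2}=0, p_{-1}=1, q_{-2}=1, q_{-1}=0), until the denominator exceeds 75:
  i=0: a_0=6, p_0 = 6*1 + 0 = 6, q_0 = 6*0 + 1 = 1.
  i=1: a_1=3, p_1 = 3*6 + 1 = 19, q_1 = 3*1 + 0 = 3.
  i=2: a_2=1, p_2 = 1*19 + 6 = 25, q_2 = 1*3 + 1 = 4.
  i=3: a_3=2, p_3 = 2*25 + 19 = 69, q_3 = 2*4 + 3 = 11.
  i=4: a_4=3, p_4 = 3*69 + 25 = 232, q_4 = 3*11 + 4 = 37.
  i=5: a_5=1, p_5 = 1*232 + 69 = 301, q_5 = 1*37 + 11 = 48.
  i=6: a_6=2, p_6 = 2*301 + 232 = 834, q_6 = 2*48 + 37 = 133.
q_6 = 133 > 75, so the last convergent with denominator <= 75 is p_5/q_5 = 301/48.
The closest fraction with denominator <= 75 is either p_5/q_5 or the intermediate fraction (k*p_5 + p_4)/(k*q_5 + q_4) with the largest k >= 1 whose denominator stays <= 75; these approach x as k grows, and every other convergent or intermediate fraction in range is farther away.
Largest k: floor((75 - q_4)/q_5) = floor((75 - 37)/48) = 0.
Since k = 0, no intermediate fraction beyond p_5/q_5 has denominator <= 75, so the convergent 301/48 is the closest (its error is |834*48 - 301*133|/(133*48) = 1/6384).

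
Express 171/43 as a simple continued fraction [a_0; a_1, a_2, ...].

[3; 1, 42]

Run the Euclidean algorithm on 171 and 43; the successive quotients are the partial quotients a_0, a_1, ... (each step inverts the fractional part left over by the previous one):
  171 = 3*43 + 42, so a_0 = 3.
  43 = 1*42 + 1, so a_1 = 1.
  42 = 42*1 + 0, so a_2 = 42.
The remainder reaches 0 after 3 divisions, so the expansion has 3 partial quotients, read off in order.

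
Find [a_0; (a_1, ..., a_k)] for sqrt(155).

[12; (2, 4, 2, 24)]

Write x_i = (sqrt(155) + m_i)/d_i with (m_0, d_0) = (0, 1). a_0 = floor(sqrt(155)) = 12, since 12^2 = 144 <= 155 < 169 = 13^2.
Iterate m_{i+1} = d_i*a_i - m_i, d_{i+1} = (155 - m_{i+1}^2)/d_i, a_{i+1} = floor((a_0 + m_{i+1})/d_{i+1}):
  m_1 = 1*12 - 0 = 12, d_1 = (155 - 12^2)/1 = 11/1 = 11, a_1 = floor((12 + 12)/11) = 2.
  m_2 = 11*2 - 12 = 10, d_2 = (155 - 10^2)/11 = 55/11 = 5, a_2 = floor((12 + 10)/5) = 4.
  m_3 = 5*4 - 10 = 10, d_3 = (155 - 10^2)/5 = 55/5 = 11, a_3 = floor((12 + 10)/11) = 2.
  m_4 = 11*2 - 10 = 12, d_4 = (155 - 12^2)/11 = 11/11 = 1, a_4 = floor((12 + 12)/1) = 24.
  m_5 = 1*24 - 12 = 12, d_5 = (155 - 12^2)/1 = 11/1 = 11: (m_5, d_5) = (m_1, d_1) = (12, 11), so from here the quotients repeat a_1, ..., a_4; the period length is 4.
Hence the expansion of sqrt(155) is a_0 = 12 followed by the repeating block 2, 4, 2, 24 (period 4).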